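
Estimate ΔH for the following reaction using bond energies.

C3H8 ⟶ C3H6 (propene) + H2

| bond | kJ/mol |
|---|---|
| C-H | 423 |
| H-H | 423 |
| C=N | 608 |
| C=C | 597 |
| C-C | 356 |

Bonds broken (reactants):
  C-C: 2 × 356 = 712
  C-H: 8 × 423 = 3384
  Σ(broken) = 4096 kJ
Bonds formed (products):
  C-C: 1 × 356 = 356
  C-H: 6 × 423 = 2538
  C=C: 1 × 597 = 597
  H-H: 1 × 423 = 423
  Σ(formed) = 3914 kJ
ΔH = Σ(broken) − Σ(formed) = 4096 − 3914 = +182 kJ

ΔH ≈ +182 kJ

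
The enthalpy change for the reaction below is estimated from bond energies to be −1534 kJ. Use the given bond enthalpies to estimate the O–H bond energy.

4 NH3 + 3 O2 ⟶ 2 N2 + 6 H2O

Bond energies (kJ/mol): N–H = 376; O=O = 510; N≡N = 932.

Let D be the O–H bond energy.
Σ(broken) = 12×376 + 3×510 = 6042
Σ(formed) = 2×932 + 12×D = 1864 + 12D
ΔH = Σ(broken) − Σ(formed) = (6042) − (1864 + 12D) = +4178 − 12D
Setting this equal to −1534 kJ gives 12D = 5712, so D = 476 kJ/mol.

D(O–H) ≈ 476 kJ/mol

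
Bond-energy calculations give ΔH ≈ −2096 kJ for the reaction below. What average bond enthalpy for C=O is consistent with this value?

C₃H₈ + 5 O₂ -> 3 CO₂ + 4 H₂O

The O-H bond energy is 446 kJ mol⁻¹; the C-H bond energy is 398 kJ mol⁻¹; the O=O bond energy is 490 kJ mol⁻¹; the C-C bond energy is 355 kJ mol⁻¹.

Let D be the C=O bond energy.
Σ(broken) = 2×355 + 8×398 + 5×490 = 6344
Σ(formed) = 6×D + 8×446 = 3568 + 6D
ΔH = Σ(broken) − Σ(formed) = (6344) − (3568 + 6D) = +2776 − 6D
Setting this equal to −2096 kJ gives 6D = 4872, so D = 812 kJ/mol.

D(C=O) ≈ 812 kJ/mol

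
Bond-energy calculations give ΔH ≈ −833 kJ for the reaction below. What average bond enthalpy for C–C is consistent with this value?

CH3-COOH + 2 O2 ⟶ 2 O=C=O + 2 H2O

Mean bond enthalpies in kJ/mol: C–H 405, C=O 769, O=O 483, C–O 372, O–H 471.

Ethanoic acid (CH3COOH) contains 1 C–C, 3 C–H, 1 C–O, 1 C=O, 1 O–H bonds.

Let D be the C–C bond energy.
Σ(broken) = 1×D + 3×405 + 1×372 + 1×769 + 1×471 + 2×483 = 3793 + D
Σ(formed) = 4×769 + 4×471 = 4960
ΔH = Σ(broken) − Σ(formed) = (3793 + D) − (4960) = −1167 + D
Setting this equal to −833 kJ gives D = 334 kJ/mol.

D(C–C) ≈ 334 kJ/mol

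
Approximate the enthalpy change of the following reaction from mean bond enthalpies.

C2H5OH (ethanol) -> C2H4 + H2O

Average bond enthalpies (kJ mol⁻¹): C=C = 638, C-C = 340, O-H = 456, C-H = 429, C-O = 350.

ΔH ≈ +25 kJ

Bonds broken (reactants):
  C-C: 1 × 340 = 340
  C-H: 5 × 429 = 2145
  C-O: 1 × 350 = 350
  O-H: 1 × 456 = 456
  Σ(broken) = 3291 kJ
Bonds formed (products):
  C-H: 4 × 429 = 1716
  C=C: 1 × 638 = 638
  O-H: 2 × 456 = 912
  Σ(formed) = 3266 kJ
ΔH = Σ(broken) − Σ(formed) = 3291 − 3266 = +25 kJ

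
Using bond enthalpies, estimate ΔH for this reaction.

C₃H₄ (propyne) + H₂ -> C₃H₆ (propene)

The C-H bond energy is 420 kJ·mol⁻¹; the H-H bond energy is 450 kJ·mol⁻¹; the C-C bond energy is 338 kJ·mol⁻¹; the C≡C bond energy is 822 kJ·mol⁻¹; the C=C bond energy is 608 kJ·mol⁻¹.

Bonds broken (reactants):
  C≡C: 1 × 822 = 822
  C-C: 1 × 338 = 338
  C-H: 4 × 420 = 1680
  H-H: 1 × 450 = 450
  Σ(broken) = 3290 kJ
Bonds formed (products):
  C-C: 1 × 338 = 338
  C-H: 6 × 420 = 2520
  C=C: 1 × 608 = 608
  Σ(formed) = 3466 kJ
ΔH = Σ(broken) − Σ(formed) = 3290 − 3466 = −176 kJ

ΔH ≈ −176 kJ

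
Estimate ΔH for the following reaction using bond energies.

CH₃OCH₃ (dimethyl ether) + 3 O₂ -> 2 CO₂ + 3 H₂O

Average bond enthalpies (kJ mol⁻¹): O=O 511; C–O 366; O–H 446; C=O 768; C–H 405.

Bonds broken (reactants):
  C–H: 6 × 405 = 2430
  C–O: 2 × 366 = 732
  O=O: 3 × 511 = 1533
  Σ(broken) = 4695 kJ
Bonds formed (products):
  C=O: 4 × 768 = 3072
  O–H: 6 × 446 = 2676
  Σ(formed) = 5748 kJ
ΔH = Σ(broken) − Σ(formed) = 4695 − 5748 = −1053 kJ

ΔH ≈ −1053 kJ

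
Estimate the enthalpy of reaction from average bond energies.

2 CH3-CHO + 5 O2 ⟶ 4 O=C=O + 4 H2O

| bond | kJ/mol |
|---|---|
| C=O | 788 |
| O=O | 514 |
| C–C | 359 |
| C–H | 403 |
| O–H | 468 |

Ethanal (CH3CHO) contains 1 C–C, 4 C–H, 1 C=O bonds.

Bonds broken (reactants):
  C–C: 2 × 359 = 718
  C–H: 8 × 403 = 3224
  C=O: 2 × 788 = 1576
  O=O: 5 × 514 = 2570
  Σ(broken) = 8088 kJ
Bonds formed (products):
  C=O: 8 × 788 = 6304
  O–H: 8 × 468 = 3744
  Σ(formed) = 10048 kJ
ΔH = Σ(broken) − Σ(formed) = 8088 − 10048 = −1960 kJ

ΔH ≈ −1960 kJ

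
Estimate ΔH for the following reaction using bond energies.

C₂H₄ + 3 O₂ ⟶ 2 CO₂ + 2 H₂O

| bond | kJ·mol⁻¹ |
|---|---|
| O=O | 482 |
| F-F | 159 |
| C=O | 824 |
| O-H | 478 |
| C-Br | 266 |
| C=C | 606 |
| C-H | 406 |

ΔH ≈ −1532 kJ

Bonds broken (reactants):
  C-H: 4 × 406 = 1624
  C=C: 1 × 606 = 606
  O=O: 3 × 482 = 1446
  Σ(broken) = 3676 kJ
Bonds formed (products):
  C=O: 4 × 824 = 3296
  O-H: 4 × 478 = 1912
  Σ(formed) = 5208 kJ
ΔH = Σ(broken) − Σ(formed) = 3676 − 5208 = −1532 kJ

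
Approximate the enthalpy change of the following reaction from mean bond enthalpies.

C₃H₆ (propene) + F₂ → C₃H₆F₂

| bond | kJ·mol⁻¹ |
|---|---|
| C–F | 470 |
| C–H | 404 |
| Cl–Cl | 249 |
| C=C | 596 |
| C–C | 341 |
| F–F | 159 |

Bonds broken (reactants):
  C–C: 1 × 341 = 341
  C–H: 6 × 404 = 2424
  C=C: 1 × 596 = 596
  F–F: 1 × 159 = 159
  Σ(broken) = 3520 kJ
Bonds formed (products):
  C–C: 2 × 341 = 682
  C–F: 2 × 470 = 940
  C–H: 6 × 404 = 2424
  Σ(formed) = 4046 kJ
ΔH = Σ(broken) − Σ(formed) = 3520 − 4046 = −526 kJ

ΔH ≈ −526 kJ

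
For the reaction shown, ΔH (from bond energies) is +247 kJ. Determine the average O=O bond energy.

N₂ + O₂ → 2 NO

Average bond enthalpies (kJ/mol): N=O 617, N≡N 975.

D(O=O) ≈ 506 kJ/mol

Let D be the O=O bond energy.
Σ(broken) = 1×975 + 1×D = 975 + D
Σ(formed) = 2×617 = 1234
ΔH = Σ(broken) − Σ(formed) = (975 + D) − (1234) = −259 + D
Setting this equal to +247 kJ gives D = 506 kJ/mol.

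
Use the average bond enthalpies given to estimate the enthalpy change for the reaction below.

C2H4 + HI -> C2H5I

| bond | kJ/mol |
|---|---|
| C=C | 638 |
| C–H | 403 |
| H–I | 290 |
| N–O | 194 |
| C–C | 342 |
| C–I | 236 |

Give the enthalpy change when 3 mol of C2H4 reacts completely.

Bonds broken (reactants):
  C–H: 4 × 403 = 1612
  C=C: 1 × 638 = 638
  H–I: 1 × 290 = 290
  Σ(broken) = 2540 kJ
Bonds formed (products):
  C–C: 1 × 342 = 342
  C–H: 5 × 403 = 2015
  C–I: 1 × 236 = 236
  Σ(formed) = 2593 kJ
ΔH = Σ(broken) − Σ(formed) = 2540 − 2593 = −53 kJ
For 3× the reaction as written: 3 × (−53) = −159 kJ

ΔH = −159 kJ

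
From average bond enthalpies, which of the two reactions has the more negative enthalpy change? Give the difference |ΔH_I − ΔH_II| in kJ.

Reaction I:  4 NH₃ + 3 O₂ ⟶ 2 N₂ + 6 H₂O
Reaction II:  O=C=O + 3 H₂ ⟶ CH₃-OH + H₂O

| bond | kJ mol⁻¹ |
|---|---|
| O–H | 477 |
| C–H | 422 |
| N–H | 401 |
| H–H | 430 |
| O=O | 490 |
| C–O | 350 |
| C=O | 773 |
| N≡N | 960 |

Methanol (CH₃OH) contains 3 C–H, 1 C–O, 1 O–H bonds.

Reaction I:
  Bonds broken (reactants):
    N–H: 12 × 401 = 4812
    O=O: 3 × 490 = 1470
    Σ(broken) = 6282 kJ
  Bonds formed (products):
    N≡N: 2 × 960 = 1920
    O–H: 12 × 477 = 5724
    Σ(formed) = 7644 kJ
  ΔH_I = 6282 − 7644 = −1362 kJ
Reaction II:
  Bonds broken (reactants):
    C=O: 2 × 773 = 1546
    H–H: 3 × 430 = 1290
    Σ(broken) = 2836 kJ
  Bonds formed (products):
    C–H: 3 × 422 = 1266
    C–O: 1 × 350 = 350
    O–H: 3 × 477 = 1431
    Σ(formed) = 3047 kJ
  ΔH_II = 2836 − 3047 = −211 kJ
ΔH_I − ΔH_II = −1151 kJ, so reaction I has the more negative ΔH; |ΔH_I − ΔH_II| = 1151 kJ.

Reaction I, by 1151 kJ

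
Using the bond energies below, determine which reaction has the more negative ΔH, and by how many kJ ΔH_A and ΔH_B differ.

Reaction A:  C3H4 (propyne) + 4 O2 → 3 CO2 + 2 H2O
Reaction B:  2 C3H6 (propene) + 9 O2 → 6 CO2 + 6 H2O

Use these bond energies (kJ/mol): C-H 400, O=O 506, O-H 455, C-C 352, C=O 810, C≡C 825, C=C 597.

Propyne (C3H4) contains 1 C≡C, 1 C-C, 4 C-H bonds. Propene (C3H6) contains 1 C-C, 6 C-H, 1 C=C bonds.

Reaction B, by 2049 kJ

Reaction A:
  Bonds broken (reactants):
    C≡C: 1 × 825 = 825
    C-C: 1 × 352 = 352
    C-H: 4 × 400 = 1600
    O=O: 4 × 506 = 2024
    Σ(broken) = 4801 kJ
  Bonds formed (products):
    C=O: 6 × 810 = 4860
    O-H: 4 × 455 = 1820
    Σ(formed) = 6680 kJ
  ΔH_A = 4801 − 6680 = −1879 kJ
Reaction B:
  Bonds broken (reactants):
    C-C: 2 × 352 = 704
    C-H: 12 × 400 = 4800
    C=C: 2 × 597 = 1194
    O=O: 9 × 506 = 4554
    Σ(broken) = 11252 kJ
  Bonds formed (products):
    C=O: 12 × 810 = 9720
    O-H: 12 × 455 = 5460
    Σ(formed) = 15180 kJ
  ΔH_B = 11252 − 15180 = −3928 kJ
ΔH_A − ΔH_B = +2049 kJ, so reaction B has the more negative ΔH; |ΔH_A − ΔH_B| = 2049 kJ.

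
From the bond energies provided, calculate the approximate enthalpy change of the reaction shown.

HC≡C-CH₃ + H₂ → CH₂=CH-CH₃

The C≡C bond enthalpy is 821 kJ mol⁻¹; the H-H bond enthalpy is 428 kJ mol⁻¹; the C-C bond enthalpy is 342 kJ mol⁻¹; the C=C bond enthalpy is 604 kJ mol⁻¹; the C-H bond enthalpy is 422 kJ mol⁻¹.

Bonds broken (reactants):
  C≡C: 1 × 821 = 821
  C-C: 1 × 342 = 342
  C-H: 4 × 422 = 1688
  H-H: 1 × 428 = 428
  Σ(broken) = 3279 kJ
Bonds formed (products):
  C-C: 1 × 342 = 342
  C-H: 6 × 422 = 2532
  C=C: 1 × 604 = 604
  Σ(formed) = 3478 kJ
ΔH = Σ(broken) − Σ(formed) = 3279 − 3478 = −199 kJ

ΔH ≈ −199 kJ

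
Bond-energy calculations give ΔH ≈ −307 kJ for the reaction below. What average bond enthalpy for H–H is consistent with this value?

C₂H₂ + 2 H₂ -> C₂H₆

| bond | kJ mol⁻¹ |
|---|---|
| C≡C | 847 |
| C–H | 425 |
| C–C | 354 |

Let D be the H–H bond energy.
Σ(broken) = 1×847 + 2×425 + 2×D = 1697 + 2D
Σ(formed) = 1×354 + 6×425 = 2904
ΔH = Σ(broken) − Σ(formed) = (1697 + 2D) − (2904) = −1207 + 2D
Setting this equal to −307 kJ gives 2D = 900, so D = 450 kJ/mol.

D(H–H) ≈ 450 kJ/mol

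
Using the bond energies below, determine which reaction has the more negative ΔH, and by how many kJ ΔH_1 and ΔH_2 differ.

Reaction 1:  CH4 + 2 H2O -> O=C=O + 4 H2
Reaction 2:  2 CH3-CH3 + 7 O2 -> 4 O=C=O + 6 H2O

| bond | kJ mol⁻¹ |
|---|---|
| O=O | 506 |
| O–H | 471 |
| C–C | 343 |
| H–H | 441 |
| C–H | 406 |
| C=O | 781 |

Reaction 2, by 2982 kJ

Reaction 1:
  Bonds broken (reactants):
    C–H: 4 × 406 = 1624
    O–H: 4 × 471 = 1884
    Σ(broken) = 3508 kJ
  Bonds formed (products):
    C=O: 2 × 781 = 1562
    H–H: 4 × 441 = 1764
    Σ(formed) = 3326 kJ
  ΔH_1 = 3508 − 3326 = +182 kJ
Reaction 2:
  Bonds broken (reactants):
    C–C: 2 × 343 = 686
    C–H: 12 × 406 = 4872
    O=O: 7 × 506 = 3542
    Σ(broken) = 9100 kJ
  Bonds formed (products):
    C=O: 8 × 781 = 6248
    O–H: 12 × 471 = 5652
    Σ(formed) = 11900 kJ
  ΔH_2 = 9100 − 11900 = −2800 kJ
ΔH_1 − ΔH_2 = +2982 kJ, so reaction 2 has the more negative ΔH; |ΔH_1 − ΔH_2| = 2982 kJ.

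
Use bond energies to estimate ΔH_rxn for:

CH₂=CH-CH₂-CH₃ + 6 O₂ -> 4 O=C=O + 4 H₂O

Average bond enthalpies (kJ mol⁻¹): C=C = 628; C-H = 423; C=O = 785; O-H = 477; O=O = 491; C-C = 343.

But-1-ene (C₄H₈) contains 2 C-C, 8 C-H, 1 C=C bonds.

Bonds broken (reactants):
  C-C: 2 × 343 = 686
  C-H: 8 × 423 = 3384
  C=C: 1 × 628 = 628
  O=O: 6 × 491 = 2946
  Σ(broken) = 7644 kJ
Bonds formed (products):
  C=O: 8 × 785 = 6280
  O-H: 8 × 477 = 3816
  Σ(formed) = 10096 kJ
ΔH = Σ(broken) − Σ(formed) = 7644 − 10096 = −2452 kJ

ΔH ≈ −2452 kJ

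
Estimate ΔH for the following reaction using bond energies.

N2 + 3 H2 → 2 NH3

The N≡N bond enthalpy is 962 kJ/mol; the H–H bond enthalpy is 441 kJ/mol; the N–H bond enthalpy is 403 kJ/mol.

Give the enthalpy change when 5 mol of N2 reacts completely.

Bonds broken (reactants):
  H–H: 3 × 441 = 1323
  N≡N: 1 × 962 = 962
  Σ(broken) = 2285 kJ
Bonds formed (products):
  N–H: 6 × 403 = 2418
  Σ(formed) = 2418 kJ
ΔH = Σ(broken) − Σ(formed) = 2285 − 2418 = −133 kJ
For 5× the reaction as written: 5 × (−133) = −665 kJ

ΔH = −665 kJ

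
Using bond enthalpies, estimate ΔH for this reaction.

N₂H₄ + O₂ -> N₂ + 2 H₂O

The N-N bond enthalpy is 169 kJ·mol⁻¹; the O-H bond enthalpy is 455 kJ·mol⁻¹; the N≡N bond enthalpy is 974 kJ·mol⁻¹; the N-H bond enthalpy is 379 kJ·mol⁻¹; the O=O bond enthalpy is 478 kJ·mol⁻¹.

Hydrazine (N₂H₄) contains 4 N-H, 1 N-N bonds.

ΔH ≈ −631 kJ

Bonds broken (reactants):
  N-H: 4 × 379 = 1516
  N-N: 1 × 169 = 169
  O=O: 1 × 478 = 478
  Σ(broken) = 2163 kJ
Bonds formed (products):
  N≡N: 1 × 974 = 974
  O-H: 4 × 455 = 1820
  Σ(formed) = 2794 kJ
ΔH = Σ(broken) − Σ(formed) = 2163 − 2794 = −631 kJ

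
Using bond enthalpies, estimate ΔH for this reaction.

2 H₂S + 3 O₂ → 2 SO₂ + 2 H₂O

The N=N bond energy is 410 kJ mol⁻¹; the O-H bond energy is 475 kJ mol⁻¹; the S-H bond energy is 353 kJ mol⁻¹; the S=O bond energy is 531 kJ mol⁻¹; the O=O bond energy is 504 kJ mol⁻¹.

ΔH ≈ −1100 kJ

Bonds broken (reactants):
  O=O: 3 × 504 = 1512
  S-H: 4 × 353 = 1412
  Σ(broken) = 2924 kJ
Bonds formed (products):
  O-H: 4 × 475 = 1900
  S=O: 4 × 531 = 2124
  Σ(formed) = 4024 kJ
ΔH = Σ(broken) − Σ(formed) = 2924 − 4024 = −1100 kJ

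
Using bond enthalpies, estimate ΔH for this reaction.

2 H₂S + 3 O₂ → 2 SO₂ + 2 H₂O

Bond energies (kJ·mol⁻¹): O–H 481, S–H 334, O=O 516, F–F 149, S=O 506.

ΔH ≈ −1064 kJ

Bonds broken (reactants):
  O=O: 3 × 516 = 1548
  S–H: 4 × 334 = 1336
  Σ(broken) = 2884 kJ
Bonds formed (products):
  O–H: 4 × 481 = 1924
  S=O: 4 × 506 = 2024
  Σ(formed) = 3948 kJ
ΔH = Σ(broken) − Σ(formed) = 2884 − 3948 = −1064 kJ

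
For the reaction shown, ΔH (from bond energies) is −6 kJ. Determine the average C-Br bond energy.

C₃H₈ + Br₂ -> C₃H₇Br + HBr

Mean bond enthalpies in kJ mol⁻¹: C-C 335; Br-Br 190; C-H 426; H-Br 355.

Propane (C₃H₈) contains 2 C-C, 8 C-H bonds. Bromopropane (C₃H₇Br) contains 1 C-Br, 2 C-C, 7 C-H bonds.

D(C-Br) ≈ 267 kJ/mol

Let D be the C-Br bond energy.
Σ(broken) = 1×190 + 2×335 + 8×426 = 4268
Σ(formed) = 1×D + 2×335 + 7×426 + 1×355 = 4007 + D
ΔH = Σ(broken) − Σ(formed) = (4268) − (4007 + D) = +261 − D
Setting this equal to −6 kJ gives D = 267 kJ/mol.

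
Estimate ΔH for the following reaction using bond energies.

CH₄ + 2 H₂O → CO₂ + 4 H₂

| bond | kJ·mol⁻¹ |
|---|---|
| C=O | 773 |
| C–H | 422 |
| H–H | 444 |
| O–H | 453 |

ΔH ≈ +178 kJ

Bonds broken (reactants):
  C–H: 4 × 422 = 1688
  O–H: 4 × 453 = 1812
  Σ(broken) = 3500 kJ
Bonds formed (products):
  C=O: 2 × 773 = 1546
  H–H: 4 × 444 = 1776
  Σ(formed) = 3322 kJ
ΔH = Σ(broken) − Σ(formed) = 3500 − 3322 = +178 kJ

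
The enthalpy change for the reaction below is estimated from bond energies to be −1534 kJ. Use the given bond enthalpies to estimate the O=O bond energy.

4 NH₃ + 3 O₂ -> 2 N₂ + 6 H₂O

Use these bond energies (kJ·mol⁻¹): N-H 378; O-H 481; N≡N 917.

Let D be the O=O bond energy.
Σ(broken) = 12×378 + 3×D = 4536 + 3D
Σ(formed) = 2×917 + 12×481 = 7606
ΔH = Σ(broken) − Σ(formed) = (4536 + 3D) − (7606) = −3070 + 3D
Setting this equal to −1534 kJ gives 3D = 1536, so D = 512 kJ/mol.

D(O=O) ≈ 512 kJ/mol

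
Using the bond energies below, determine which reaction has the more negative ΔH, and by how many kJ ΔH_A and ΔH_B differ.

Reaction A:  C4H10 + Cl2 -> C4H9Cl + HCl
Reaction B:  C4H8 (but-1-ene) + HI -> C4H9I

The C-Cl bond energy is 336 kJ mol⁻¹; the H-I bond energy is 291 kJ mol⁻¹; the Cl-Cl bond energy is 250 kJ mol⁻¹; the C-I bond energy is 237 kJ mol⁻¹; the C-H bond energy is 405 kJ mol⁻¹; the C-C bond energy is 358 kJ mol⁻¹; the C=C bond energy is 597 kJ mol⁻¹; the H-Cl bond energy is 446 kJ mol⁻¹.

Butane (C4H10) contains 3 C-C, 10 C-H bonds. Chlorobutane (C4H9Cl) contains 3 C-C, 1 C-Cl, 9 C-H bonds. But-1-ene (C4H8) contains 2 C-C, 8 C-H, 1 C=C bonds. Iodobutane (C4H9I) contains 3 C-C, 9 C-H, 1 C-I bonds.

Reaction A, by 15 kJ

Reaction A:
  Bonds broken (reactants):
    C-C: 3 × 358 = 1074
    C-H: 10 × 405 = 4050
    Cl-Cl: 1 × 250 = 250
    Σ(broken) = 5374 kJ
  Bonds formed (products):
    C-C: 3 × 358 = 1074
    C-Cl: 1 × 336 = 336
    C-H: 9 × 405 = 3645
    H-Cl: 1 × 446 = 446
    Σ(formed) = 5501 kJ
  ΔH_A = 5374 − 5501 = −127 kJ
Reaction B:
  Bonds broken (reactants):
    C-C: 2 × 358 = 716
    C-H: 8 × 405 = 3240
    C=C: 1 × 597 = 597
    H-I: 1 × 291 = 291
    Σ(broken) = 4844 kJ
  Bonds formed (products):
    C-C: 3 × 358 = 1074
    C-H: 9 × 405 = 3645
    C-I: 1 × 237 = 237
    Σ(formed) = 4956 kJ
  ΔH_B = 4844 − 4956 = −112 kJ
ΔH_A − ΔH_B = −15 kJ, so reaction A has the more negative ΔH; |ΔH_A − ΔH_B| = 15 kJ.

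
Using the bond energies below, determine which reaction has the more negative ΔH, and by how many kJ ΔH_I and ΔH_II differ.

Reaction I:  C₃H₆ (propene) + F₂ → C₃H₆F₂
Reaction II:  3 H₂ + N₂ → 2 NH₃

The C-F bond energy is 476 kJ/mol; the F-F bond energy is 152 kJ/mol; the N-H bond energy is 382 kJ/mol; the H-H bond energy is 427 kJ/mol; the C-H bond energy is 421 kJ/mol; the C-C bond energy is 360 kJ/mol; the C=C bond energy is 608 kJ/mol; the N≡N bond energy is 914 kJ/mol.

Reaction I, by 455 kJ

Reaction I:
  Bonds broken (reactants):
    C-C: 1 × 360 = 360
    C-H: 6 × 421 = 2526
    C=C: 1 × 608 = 608
    F-F: 1 × 152 = 152
    Σ(broken) = 3646 kJ
  Bonds formed (products):
    C-C: 2 × 360 = 720
    C-F: 2 × 476 = 952
    C-H: 6 × 421 = 2526
    Σ(formed) = 4198 kJ
  ΔH_I = 3646 − 4198 = −552 kJ
Reaction II:
  Bonds broken (reactants):
    H-H: 3 × 427 = 1281
    N≡N: 1 × 914 = 914
    Σ(broken) = 2195 kJ
  Bonds formed (products):
    N-H: 6 × 382 = 2292
    Σ(formed) = 2292 kJ
  ΔH_II = 2195 − 2292 = −97 kJ
ΔH_I − ΔH_II = −455 kJ, so reaction I has the more negative ΔH; |ΔH_I − ΔH_II| = 455 kJ.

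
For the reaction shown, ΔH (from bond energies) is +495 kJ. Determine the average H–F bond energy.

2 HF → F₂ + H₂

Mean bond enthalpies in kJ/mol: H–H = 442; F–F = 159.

Let D be the H–F bond energy.
Σ(broken) = 2×D = 2D
Σ(formed) = 1×159 + 1×442 = 601
ΔH = Σ(broken) − Σ(formed) = (2D) − (601) = −601 + 2D
Setting this equal to +495 kJ gives 2D = 1096, so D = 548 kJ/mol.

D(H–F) ≈ 548 kJ/mol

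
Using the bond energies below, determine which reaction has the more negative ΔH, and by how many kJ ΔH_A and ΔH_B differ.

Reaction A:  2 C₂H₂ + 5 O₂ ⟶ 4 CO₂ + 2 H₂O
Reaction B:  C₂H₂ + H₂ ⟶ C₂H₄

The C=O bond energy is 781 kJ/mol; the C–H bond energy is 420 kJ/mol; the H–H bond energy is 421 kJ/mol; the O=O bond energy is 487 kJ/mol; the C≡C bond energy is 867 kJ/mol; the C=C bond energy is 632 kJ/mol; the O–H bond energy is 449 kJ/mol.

Reaction A:
  Bonds broken (reactants):
    C≡C: 2 × 867 = 1734
    C–H: 4 × 420 = 1680
    O=O: 5 × 487 = 2435
    Σ(broken) = 5849 kJ
  Bonds formed (products):
    C=O: 8 × 781 = 6248
    O–H: 4 × 449 = 1796
    Σ(formed) = 8044 kJ
  ΔH_A = 5849 − 8044 = −2195 kJ
Reaction B:
  Bonds broken (reactants):
    C≡C: 1 × 867 = 867
    C–H: 2 × 420 = 840
    H–H: 1 × 421 = 421
    Σ(broken) = 2128 kJ
  Bonds formed (products):
    C–H: 4 × 420 = 1680
    C=C: 1 × 632 = 632
    Σ(formed) = 2312 kJ
  ΔH_B = 2128 − 2312 = −184 kJ
ΔH_A − ΔH_B = −2011 kJ, so reaction A has the more negative ΔH; |ΔH_A − ΔH_B| = 2011 kJ.

Reaction A, by 2011 kJ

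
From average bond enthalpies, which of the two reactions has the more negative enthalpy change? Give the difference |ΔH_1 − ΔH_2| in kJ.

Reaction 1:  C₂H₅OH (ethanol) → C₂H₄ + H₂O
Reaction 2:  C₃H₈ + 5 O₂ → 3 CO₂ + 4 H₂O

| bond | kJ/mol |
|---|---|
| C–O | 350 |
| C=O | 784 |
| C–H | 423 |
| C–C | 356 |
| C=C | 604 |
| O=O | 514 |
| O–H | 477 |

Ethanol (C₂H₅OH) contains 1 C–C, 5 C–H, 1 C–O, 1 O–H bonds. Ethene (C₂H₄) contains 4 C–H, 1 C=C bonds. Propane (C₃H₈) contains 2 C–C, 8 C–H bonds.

Reaction 2, by 1902 kJ

Reaction 1:
  Bonds broken (reactants):
    C–C: 1 × 356 = 356
    C–H: 5 × 423 = 2115
    C–O: 1 × 350 = 350
    O–H: 1 × 477 = 477
    Σ(broken) = 3298 kJ
  Bonds formed (products):
    C–H: 4 × 423 = 1692
    C=C: 1 × 604 = 604
    O–H: 2 × 477 = 954
    Σ(formed) = 3250 kJ
  ΔH_1 = 3298 − 3250 = +48 kJ
Reaction 2:
  Bonds broken (reactants):
    C–C: 2 × 356 = 712
    C–H: 8 × 423 = 3384
    O=O: 5 × 514 = 2570
    Σ(broken) = 6666 kJ
  Bonds formed (products):
    C=O: 6 × 784 = 4704
    O–H: 8 × 477 = 3816
    Σ(formed) = 8520 kJ
  ΔH_2 = 6666 − 8520 = −1854 kJ
ΔH_1 − ΔH_2 = +1902 kJ, so reaction 2 has the more negative ΔH; |ΔH_1 − ΔH_2| = 1902 kJ.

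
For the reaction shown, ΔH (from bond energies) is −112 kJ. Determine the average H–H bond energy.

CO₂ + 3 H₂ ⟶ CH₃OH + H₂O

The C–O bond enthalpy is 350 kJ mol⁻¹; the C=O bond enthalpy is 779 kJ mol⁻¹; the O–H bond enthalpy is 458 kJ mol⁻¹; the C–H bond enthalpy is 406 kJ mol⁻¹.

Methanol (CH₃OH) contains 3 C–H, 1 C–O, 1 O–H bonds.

D(H–H) ≈ 424 kJ/mol

Let D be the H–H bond energy.
Σ(broken) = 2×779 + 3×D = 1558 + 3D
Σ(formed) = 3×406 + 1×350 + 3×458 = 2942
ΔH = Σ(broken) − Σ(formed) = (1558 + 3D) − (2942) = −1384 + 3D
Setting this equal to −112 kJ gives 3D = 1272, so D = 424 kJ/mol.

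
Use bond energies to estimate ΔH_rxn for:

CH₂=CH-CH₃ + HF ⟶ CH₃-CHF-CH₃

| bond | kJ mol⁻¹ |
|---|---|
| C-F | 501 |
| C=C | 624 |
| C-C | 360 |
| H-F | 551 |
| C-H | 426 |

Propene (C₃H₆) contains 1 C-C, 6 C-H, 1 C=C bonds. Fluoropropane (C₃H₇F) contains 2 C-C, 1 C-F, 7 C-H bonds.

Bonds broken (reactants):
  C-C: 1 × 360 = 360
  C-H: 6 × 426 = 2556
  C=C: 1 × 624 = 624
  H-F: 1 × 551 = 551
  Σ(broken) = 4091 kJ
Bonds formed (products):
  C-C: 2 × 360 = 720
  C-F: 1 × 501 = 501
  C-H: 7 × 426 = 2982
  Σ(formed) = 4203 kJ
ΔH = Σ(broken) − Σ(formed) = 4091 − 4203 = −112 kJ

ΔH ≈ −112 kJ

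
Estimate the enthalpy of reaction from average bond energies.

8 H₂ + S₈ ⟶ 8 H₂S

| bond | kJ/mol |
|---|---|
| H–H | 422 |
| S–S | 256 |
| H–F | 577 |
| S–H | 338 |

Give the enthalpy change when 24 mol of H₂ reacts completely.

ΔH = +48 kJ

Bonds broken (reactants):
  H–H: 8 × 422 = 3376
  S–S: 8 × 256 = 2048
  Σ(broken) = 5424 kJ
Bonds formed (products):
  S–H: 16 × 338 = 5408
  Σ(formed) = 5408 kJ
ΔH = Σ(broken) − Σ(formed) = 5424 − 5408 = +16 kJ
For 3× the reaction as written: 3 × (+16) = +48 kJ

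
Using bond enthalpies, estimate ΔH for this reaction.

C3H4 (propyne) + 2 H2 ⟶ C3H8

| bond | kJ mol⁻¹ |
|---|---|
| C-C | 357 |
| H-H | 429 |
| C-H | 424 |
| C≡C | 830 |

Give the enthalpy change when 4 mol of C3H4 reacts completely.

ΔH = −1460 kJ

Bonds broken (reactants):
  C≡C: 1 × 830 = 830
  C-C: 1 × 357 = 357
  C-H: 4 × 424 = 1696
  H-H: 2 × 429 = 858
  Σ(broken) = 3741 kJ
Bonds formed (products):
  C-C: 2 × 357 = 714
  C-H: 8 × 424 = 3392
  Σ(formed) = 4106 kJ
ΔH = Σ(broken) − Σ(formed) = 3741 − 4106 = −365 kJ
For 4× the reaction as written: 4 × (−365) = −1460 kJ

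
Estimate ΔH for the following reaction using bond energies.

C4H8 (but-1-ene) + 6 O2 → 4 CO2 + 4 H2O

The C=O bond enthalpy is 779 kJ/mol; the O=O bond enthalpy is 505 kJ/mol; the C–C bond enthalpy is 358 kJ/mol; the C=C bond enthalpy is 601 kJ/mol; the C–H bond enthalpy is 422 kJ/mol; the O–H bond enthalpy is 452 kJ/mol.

Bonds broken (reactants):
  C–C: 2 × 358 = 716
  C–H: 8 × 422 = 3376
  C=C: 1 × 601 = 601
  O=O: 6 × 505 = 3030
  Σ(broken) = 7723 kJ
Bonds formed (products):
  C=O: 8 × 779 = 6232
  O–H: 8 × 452 = 3616
  Σ(formed) = 9848 kJ
ΔH = Σ(broken) − Σ(formed) = 7723 − 9848 = −2125 kJ

ΔH ≈ −2125 kJ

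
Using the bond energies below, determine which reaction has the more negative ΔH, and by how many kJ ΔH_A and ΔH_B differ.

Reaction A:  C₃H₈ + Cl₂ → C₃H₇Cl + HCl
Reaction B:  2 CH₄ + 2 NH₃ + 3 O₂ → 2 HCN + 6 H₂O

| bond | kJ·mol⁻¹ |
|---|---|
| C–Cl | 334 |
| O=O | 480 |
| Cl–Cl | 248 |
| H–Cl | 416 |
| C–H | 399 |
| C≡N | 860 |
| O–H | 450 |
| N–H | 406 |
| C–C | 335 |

Reaction A:
  Bonds broken (reactants):
    C–C: 2 × 335 = 670
    C–H: 8 × 399 = 3192
    Cl–Cl: 1 × 248 = 248
    Σ(broken) = 4110 kJ
  Bonds formed (products):
    C–C: 2 × 335 = 670
    C–Cl: 1 × 334 = 334
    C–H: 7 × 399 = 2793
    H–Cl: 1 × 416 = 416
    Σ(formed) = 4213 kJ
  ΔH_A = 4110 − 4213 = −103 kJ
Reaction B:
  Bonds broken (reactants):
    C–H: 8 × 399 = 3192
    N–H: 6 × 406 = 2436
    O=O: 3 × 480 = 1440
    Σ(broken) = 7068 kJ
  Bonds formed (products):
    C≡N: 2 × 860 = 1720
    C–H: 2 × 399 = 798
    O–H: 12 × 450 = 5400
    Σ(formed) = 7918 kJ
  ΔH_B = 7068 − 7918 = −850 kJ
ΔH_A − ΔH_B = +747 kJ, so reaction B has the more negative ΔH; |ΔH_A − ΔH_B| = 747 kJ.

Reaction B, by 747 kJ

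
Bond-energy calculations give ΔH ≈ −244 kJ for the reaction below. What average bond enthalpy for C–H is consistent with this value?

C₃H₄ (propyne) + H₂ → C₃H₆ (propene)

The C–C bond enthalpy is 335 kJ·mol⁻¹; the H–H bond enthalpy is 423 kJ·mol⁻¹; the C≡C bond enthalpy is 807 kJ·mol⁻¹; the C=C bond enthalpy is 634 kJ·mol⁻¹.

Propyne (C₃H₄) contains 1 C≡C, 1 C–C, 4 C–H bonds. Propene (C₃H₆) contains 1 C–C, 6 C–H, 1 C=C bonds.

Let D be the C–H bond energy.
Σ(broken) = 1×807 + 1×335 + 4×D + 1×423 = 1565 + 4D
Σ(formed) = 1×335 + 6×D + 1×634 = 969 + 6D
ΔH = Σ(broken) − Σ(formed) = (1565 + 4D) − (969 + 6D) = +596 − 2D
Setting this equal to −244 kJ gives 2D = 840, so D = 420 kJ/mol.

D(C–H) ≈ 420 kJ/mol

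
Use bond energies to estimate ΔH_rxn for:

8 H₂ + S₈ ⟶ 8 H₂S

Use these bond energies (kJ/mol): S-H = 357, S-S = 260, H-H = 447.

Bonds broken (reactants):
  H-H: 8 × 447 = 3576
  S-S: 8 × 260 = 2080
  Σ(broken) = 5656 kJ
Bonds formed (products):
  S-H: 16 × 357 = 5712
  Σ(formed) = 5712 kJ
ΔH = Σ(broken) − Σ(formed) = 5656 − 5712 = −56 kJ

ΔH ≈ −56 kJ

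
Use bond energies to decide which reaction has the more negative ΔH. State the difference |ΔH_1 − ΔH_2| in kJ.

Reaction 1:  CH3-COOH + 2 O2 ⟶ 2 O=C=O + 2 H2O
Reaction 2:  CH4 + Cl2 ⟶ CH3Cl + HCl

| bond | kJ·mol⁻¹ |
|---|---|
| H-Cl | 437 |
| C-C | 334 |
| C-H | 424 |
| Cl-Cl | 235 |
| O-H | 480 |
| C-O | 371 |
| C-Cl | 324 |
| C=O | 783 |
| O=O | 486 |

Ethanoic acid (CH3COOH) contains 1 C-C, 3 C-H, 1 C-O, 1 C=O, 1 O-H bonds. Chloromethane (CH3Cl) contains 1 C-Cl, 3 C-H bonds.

Reaction 1, by 738 kJ

Reaction 1:
  Bonds broken (reactants):
    C-C: 1 × 334 = 334
    C-H: 3 × 424 = 1272
    C-O: 1 × 371 = 371
    C=O: 1 × 783 = 783
    O-H: 1 × 480 = 480
    O=O: 2 × 486 = 972
    Σ(broken) = 4212 kJ
  Bonds formed (products):
    C=O: 4 × 783 = 3132
    O-H: 4 × 480 = 1920
    Σ(formed) = 5052 kJ
  ΔH_1 = 4212 − 5052 = −840 kJ
Reaction 2:
  Bonds broken (reactants):
    C-H: 4 × 424 = 1696
    Cl-Cl: 1 × 235 = 235
    Σ(broken) = 1931 kJ
  Bonds formed (products):
    C-Cl: 1 × 324 = 324
    C-H: 3 × 424 = 1272
    H-Cl: 1 × 437 = 437
    Σ(formed) = 2033 kJ
  ΔH_2 = 1931 − 2033 = −102 kJ
ΔH_1 − ΔH_2 = −738 kJ, so reaction 1 has the more negative ΔH; |ΔH_1 − ΔH_2| = 738 kJ.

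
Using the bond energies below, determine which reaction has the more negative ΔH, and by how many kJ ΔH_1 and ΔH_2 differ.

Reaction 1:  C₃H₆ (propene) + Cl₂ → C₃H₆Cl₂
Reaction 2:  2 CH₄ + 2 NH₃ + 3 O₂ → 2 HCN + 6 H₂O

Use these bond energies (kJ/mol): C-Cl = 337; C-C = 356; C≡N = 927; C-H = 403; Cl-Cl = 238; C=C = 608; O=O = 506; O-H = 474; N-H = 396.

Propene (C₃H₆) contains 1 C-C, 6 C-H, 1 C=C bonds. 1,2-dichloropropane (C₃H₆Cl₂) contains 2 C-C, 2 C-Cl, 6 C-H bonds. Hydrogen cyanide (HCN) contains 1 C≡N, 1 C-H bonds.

Reaction 1:
  Bonds broken (reactants):
    C-C: 1 × 356 = 356
    C-H: 6 × 403 = 2418
    C=C: 1 × 608 = 608
    Cl-Cl: 1 × 238 = 238
    Σ(broken) = 3620 kJ
  Bonds formed (products):
    C-C: 2 × 356 = 712
    C-Cl: 2 × 337 = 674
    C-H: 6 × 403 = 2418
    Σ(formed) = 3804 kJ
  ΔH_1 = 3620 − 3804 = −184 kJ
Reaction 2:
  Bonds broken (reactants):
    C-H: 8 × 403 = 3224
    N-H: 6 × 396 = 2376
    O=O: 3 × 506 = 1518
    Σ(broken) = 7118 kJ
  Bonds formed (products):
    C≡N: 2 × 927 = 1854
    C-H: 2 × 403 = 806
    O-H: 12 × 474 = 5688
    Σ(formed) = 8348 kJ
  ΔH_2 = 7118 − 8348 = −1230 kJ
ΔH_1 − ΔH_2 = +1046 kJ, so reaction 2 has the more negative ΔH; |ΔH_1 − ΔH_2| = 1046 kJ.

Reaction 2, by 1046 kJ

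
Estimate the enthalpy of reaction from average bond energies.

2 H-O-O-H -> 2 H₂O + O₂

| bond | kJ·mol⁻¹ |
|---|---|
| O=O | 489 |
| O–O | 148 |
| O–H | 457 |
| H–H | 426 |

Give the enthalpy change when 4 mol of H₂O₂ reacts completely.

ΔH = −386 kJ

Bonds broken (reactants):
  O–H: 4 × 457 = 1828
  O–O: 2 × 148 = 296
  Σ(broken) = 2124 kJ
Bonds formed (products):
  O–H: 4 × 457 = 1828
  O=O: 1 × 489 = 489
  Σ(formed) = 2317 kJ
ΔH = Σ(broken) − Σ(formed) = 2124 − 2317 = −193 kJ
For 2× the reaction as written: 2 × (−193) = −386 kJ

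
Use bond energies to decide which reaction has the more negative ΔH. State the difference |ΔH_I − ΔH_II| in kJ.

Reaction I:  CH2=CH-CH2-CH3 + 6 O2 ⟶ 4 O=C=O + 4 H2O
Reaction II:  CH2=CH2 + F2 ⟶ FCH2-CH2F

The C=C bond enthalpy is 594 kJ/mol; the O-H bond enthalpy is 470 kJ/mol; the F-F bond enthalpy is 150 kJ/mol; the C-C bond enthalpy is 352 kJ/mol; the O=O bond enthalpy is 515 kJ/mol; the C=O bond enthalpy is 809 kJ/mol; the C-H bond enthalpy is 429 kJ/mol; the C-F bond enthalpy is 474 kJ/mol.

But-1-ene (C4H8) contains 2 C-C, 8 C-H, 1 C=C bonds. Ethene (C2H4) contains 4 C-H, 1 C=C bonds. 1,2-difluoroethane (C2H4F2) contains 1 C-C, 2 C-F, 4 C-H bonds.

Reaction I:
  Bonds broken (reactants):
    C-C: 2 × 352 = 704
    C-H: 8 × 429 = 3432
    C=C: 1 × 594 = 594
    O=O: 6 × 515 = 3090
    Σ(broken) = 7820 kJ
  Bonds formed (products):
    C=O: 8 × 809 = 6472
    O-H: 8 × 470 = 3760
    Σ(formed) = 10232 kJ
  ΔH_I = 7820 − 10232 = −2412 kJ
Reaction II:
  Bonds broken (reactants):
    C-H: 4 × 429 = 1716
    C=C: 1 × 594 = 594
    F-F: 1 × 150 = 150
    Σ(broken) = 2460 kJ
  Bonds formed (products):
    C-C: 1 × 352 = 352
    C-F: 2 × 474 = 948
    C-H: 4 × 429 = 1716
    Σ(formed) = 3016 kJ
  ΔH_II = 2460 − 3016 = −556 kJ
ΔH_I − ΔH_II = −1856 kJ, so reaction I has the more negative ΔH; |ΔH_I − ΔH_II| = 1856 kJ.

Reaction I, by 1856 kJ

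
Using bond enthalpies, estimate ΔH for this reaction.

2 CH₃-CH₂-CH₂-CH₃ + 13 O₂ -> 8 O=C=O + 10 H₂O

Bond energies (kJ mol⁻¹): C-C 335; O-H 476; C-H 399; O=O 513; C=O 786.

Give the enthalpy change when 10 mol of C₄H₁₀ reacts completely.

Bonds broken (reactants):
  C-C: 6 × 335 = 2010
  C-H: 20 × 399 = 7980
  O=O: 13 × 513 = 6669
  Σ(broken) = 16659 kJ
Bonds formed (products):
  C=O: 16 × 786 = 12576
  O-H: 20 × 476 = 9520
  Σ(formed) = 22096 kJ
ΔH = Σ(broken) − Σ(formed) = 16659 − 22096 = −5437 kJ
For 5× the reaction as written: 5 × (−5437) = −27185 kJ

ΔH = −27185 kJ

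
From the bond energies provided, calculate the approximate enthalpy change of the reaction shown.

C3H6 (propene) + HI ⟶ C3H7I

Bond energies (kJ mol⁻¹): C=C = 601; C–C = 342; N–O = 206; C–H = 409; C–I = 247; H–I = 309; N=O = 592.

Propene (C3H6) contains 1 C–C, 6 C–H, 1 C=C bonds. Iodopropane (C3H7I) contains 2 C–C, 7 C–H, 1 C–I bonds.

Bonds broken (reactants):
  C–C: 1 × 342 = 342
  C–H: 6 × 409 = 2454
  C=C: 1 × 601 = 601
  H–I: 1 × 309 = 309
  Σ(broken) = 3706 kJ
Bonds formed (products):
  C–C: 2 × 342 = 684
  C–H: 7 × 409 = 2863
  C–I: 1 × 247 = 247
  Σ(formed) = 3794 kJ
ΔH = Σ(broken) − Σ(formed) = 3706 − 3794 = −88 kJ

ΔH ≈ −88 kJ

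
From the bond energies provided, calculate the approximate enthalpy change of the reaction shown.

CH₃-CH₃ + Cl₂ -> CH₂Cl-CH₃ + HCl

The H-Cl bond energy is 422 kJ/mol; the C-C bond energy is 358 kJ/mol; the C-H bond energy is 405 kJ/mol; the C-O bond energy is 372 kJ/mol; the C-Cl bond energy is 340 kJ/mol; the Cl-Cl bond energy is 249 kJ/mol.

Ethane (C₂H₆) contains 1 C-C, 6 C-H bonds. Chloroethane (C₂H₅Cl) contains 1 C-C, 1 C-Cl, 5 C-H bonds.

ΔH ≈ −108 kJ

Bonds broken (reactants):
  C-C: 1 × 358 = 358
  C-H: 6 × 405 = 2430
  Cl-Cl: 1 × 249 = 249
  Σ(broken) = 3037 kJ
Bonds formed (products):
  C-C: 1 × 358 = 358
  C-Cl: 1 × 340 = 340
  C-H: 5 × 405 = 2025
  H-Cl: 1 × 422 = 422
  Σ(formed) = 3145 kJ
ΔH = Σ(broken) − Σ(formed) = 3037 − 3145 = −108 kJ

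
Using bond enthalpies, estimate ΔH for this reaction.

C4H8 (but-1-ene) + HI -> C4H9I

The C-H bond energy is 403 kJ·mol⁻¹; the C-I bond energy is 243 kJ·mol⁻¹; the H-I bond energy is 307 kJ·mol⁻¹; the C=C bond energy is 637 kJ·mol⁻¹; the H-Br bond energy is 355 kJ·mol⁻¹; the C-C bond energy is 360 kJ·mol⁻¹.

ΔH ≈ −62 kJ

Bonds broken (reactants):
  C-C: 2 × 360 = 720
  C-H: 8 × 403 = 3224
  C=C: 1 × 637 = 637
  H-I: 1 × 307 = 307
  Σ(broken) = 4888 kJ
Bonds formed (products):
  C-C: 3 × 360 = 1080
  C-H: 9 × 403 = 3627
  C-I: 1 × 243 = 243
  Σ(formed) = 4950 kJ
ΔH = Σ(broken) − Σ(formed) = 4888 − 4950 = −62 kJ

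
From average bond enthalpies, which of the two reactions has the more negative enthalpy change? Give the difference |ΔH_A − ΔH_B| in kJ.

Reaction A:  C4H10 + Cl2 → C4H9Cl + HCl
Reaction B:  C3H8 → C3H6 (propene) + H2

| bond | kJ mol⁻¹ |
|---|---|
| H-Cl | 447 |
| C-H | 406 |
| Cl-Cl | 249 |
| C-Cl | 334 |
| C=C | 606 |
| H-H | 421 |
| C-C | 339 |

Reaction A:
  Bonds broken (reactants):
    C-C: 3 × 339 = 1017
    C-H: 10 × 406 = 4060
    Cl-Cl: 1 × 249 = 249
    Σ(broken) = 5326 kJ
  Bonds formed (products):
    C-C: 3 × 339 = 1017
    C-Cl: 1 × 334 = 334
    C-H: 9 × 406 = 3654
    H-Cl: 1 × 447 = 447
    Σ(formed) = 5452 kJ
  ΔH_A = 5326 − 5452 = −126 kJ
Reaction B:
  Bonds broken (reactants):
    C-C: 2 × 339 = 678
    C-H: 8 × 406 = 3248
    Σ(broken) = 3926 kJ
  Bonds formed (products):
    C-C: 1 × 339 = 339
    C-H: 6 × 406 = 2436
    C=C: 1 × 606 = 606
    H-H: 1 × 421 = 421
    Σ(formed) = 3802 kJ
  ΔH_B = 3926 − 3802 = +124 kJ
ΔH_A − ΔH_B = −250 kJ, so reaction A has the more negative ΔH; |ΔH_A − ΔH_B| = 250 kJ.

Reaction A, by 250 kJ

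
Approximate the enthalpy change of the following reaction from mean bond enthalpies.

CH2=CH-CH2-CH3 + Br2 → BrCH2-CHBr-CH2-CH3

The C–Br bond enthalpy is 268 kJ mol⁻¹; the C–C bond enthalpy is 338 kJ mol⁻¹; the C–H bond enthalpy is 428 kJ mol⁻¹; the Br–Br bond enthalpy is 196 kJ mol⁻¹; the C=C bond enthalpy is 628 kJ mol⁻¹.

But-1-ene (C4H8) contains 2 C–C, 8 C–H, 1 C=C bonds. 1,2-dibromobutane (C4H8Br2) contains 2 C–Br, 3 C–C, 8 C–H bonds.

ΔH ≈ −50 kJ

Bonds broken (reactants):
  Br–Br: 1 × 196 = 196
  C–C: 2 × 338 = 676
  C–H: 8 × 428 = 3424
  C=C: 1 × 628 = 628
  Σ(broken) = 4924 kJ
Bonds formed (products):
  C–Br: 2 × 268 = 536
  C–C: 3 × 338 = 1014
  C–H: 8 × 428 = 3424
  Σ(formed) = 4974 kJ
ΔH = Σ(broken) − Σ(formed) = 4924 − 4974 = −50 kJ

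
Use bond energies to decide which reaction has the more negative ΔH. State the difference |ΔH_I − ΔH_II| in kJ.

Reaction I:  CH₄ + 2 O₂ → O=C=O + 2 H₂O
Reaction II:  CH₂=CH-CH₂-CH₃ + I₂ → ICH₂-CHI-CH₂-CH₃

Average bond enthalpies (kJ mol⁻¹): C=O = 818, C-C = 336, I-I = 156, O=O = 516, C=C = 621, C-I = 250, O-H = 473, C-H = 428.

Reaction I, by 725 kJ

Reaction I:
  Bonds broken (reactants):
    C-H: 4 × 428 = 1712
    O=O: 2 × 516 = 1032
    Σ(broken) = 2744 kJ
  Bonds formed (products):
    C=O: 2 × 818 = 1636
    O-H: 4 × 473 = 1892
    Σ(formed) = 3528 kJ
  ΔH_I = 2744 − 3528 = −784 kJ
Reaction II:
  Bonds broken (reactants):
    C-C: 2 × 336 = 672
    C-H: 8 × 428 = 3424
    C=C: 1 × 621 = 621
    I-I: 1 × 156 = 156
    Σ(broken) = 4873 kJ
  Bonds formed (products):
    C-C: 3 × 336 = 1008
    C-H: 8 × 428 = 3424
    C-I: 2 × 250 = 500
    Σ(formed) = 4932 kJ
  ΔH_II = 4873 − 4932 = −59 kJ
ΔH_I − ΔH_II = −725 kJ, so reaction I has the more negative ΔH; |ΔH_I − ΔH_II| = 725 kJ.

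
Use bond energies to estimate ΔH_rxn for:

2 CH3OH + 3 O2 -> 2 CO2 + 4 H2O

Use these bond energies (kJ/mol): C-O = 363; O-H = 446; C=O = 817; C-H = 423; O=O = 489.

ΔH ≈ −1213 kJ

Bonds broken (reactants):
  C-H: 6 × 423 = 2538
  C-O: 2 × 363 = 726
  O-H: 2 × 446 = 892
  O=O: 3 × 489 = 1467
  Σ(broken) = 5623 kJ
Bonds formed (products):
  C=O: 4 × 817 = 3268
  O-H: 8 × 446 = 3568
  Σ(formed) = 6836 kJ
ΔH = Σ(broken) − Σ(formed) = 5623 − 6836 = −1213 kJ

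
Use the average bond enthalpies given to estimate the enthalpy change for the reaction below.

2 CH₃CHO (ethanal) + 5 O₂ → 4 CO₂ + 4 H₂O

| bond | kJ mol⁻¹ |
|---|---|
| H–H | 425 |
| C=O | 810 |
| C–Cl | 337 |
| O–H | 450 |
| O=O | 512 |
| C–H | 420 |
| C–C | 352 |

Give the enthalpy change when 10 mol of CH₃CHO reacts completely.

Bonds broken (reactants):
  C–C: 2 × 352 = 704
  C–H: 8 × 420 = 3360
  C=O: 2 × 810 = 1620
  O=O: 5 × 512 = 2560
  Σ(broken) = 8244 kJ
Bonds formed (products):
  C=O: 8 × 810 = 6480
  O–H: 8 × 450 = 3600
  Σ(formed) = 10080 kJ
ΔH = Σ(broken) − Σ(formed) = 8244 − 10080 = −1836 kJ
For 5× the reaction as written: 5 × (−1836) = −9180 kJ

ΔH = −9180 kJ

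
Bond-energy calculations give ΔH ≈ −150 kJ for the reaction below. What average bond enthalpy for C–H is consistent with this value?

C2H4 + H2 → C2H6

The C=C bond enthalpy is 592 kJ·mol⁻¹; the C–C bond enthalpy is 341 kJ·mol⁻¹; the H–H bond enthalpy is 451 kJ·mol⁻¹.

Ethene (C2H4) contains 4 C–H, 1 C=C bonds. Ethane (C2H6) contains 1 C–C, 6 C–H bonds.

Let D be the C–H bond energy.
Σ(broken) = 4×D + 1×592 + 1×451 = 1043 + 4D
Σ(formed) = 1×341 + 6×D = 341 + 6D
ΔH = Σ(broken) − Σ(formed) = (1043 + 4D) − (341 + 6D) = +702 − 2D
Setting this equal to −150 kJ gives 2D = 852, so D = 426 kJ/mol.

D(C–H) ≈ 426 kJ/mol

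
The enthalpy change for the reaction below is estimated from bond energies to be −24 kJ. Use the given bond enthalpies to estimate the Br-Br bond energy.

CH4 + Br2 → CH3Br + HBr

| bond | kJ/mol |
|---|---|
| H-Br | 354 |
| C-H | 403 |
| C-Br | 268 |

Let D be the Br-Br bond energy.
Σ(broken) = 1×D + 4×403 = 1612 + D
Σ(formed) = 1×268 + 3×403 + 1×354 = 1831
ΔH = Σ(broken) − Σ(formed) = (1612 + D) − (1831) = −219 + D
Setting this equal to −24 kJ gives D = 195 kJ/mol.

D(Br-Br) ≈ 195 kJ/mol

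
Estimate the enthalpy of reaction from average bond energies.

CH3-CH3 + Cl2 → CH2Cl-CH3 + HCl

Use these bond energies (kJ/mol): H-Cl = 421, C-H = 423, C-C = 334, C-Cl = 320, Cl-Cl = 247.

ΔH ≈ −71 kJ

Bonds broken (reactants):
  C-C: 1 × 334 = 334
  C-H: 6 × 423 = 2538
  Cl-Cl: 1 × 247 = 247
  Σ(broken) = 3119 kJ
Bonds formed (products):
  C-C: 1 × 334 = 334
  C-Cl: 1 × 320 = 320
  C-H: 5 × 423 = 2115
  H-Cl: 1 × 421 = 421
  Σ(formed) = 3190 kJ
ΔH = Σ(broken) − Σ(formed) = 3119 − 3190 = −71 kJ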